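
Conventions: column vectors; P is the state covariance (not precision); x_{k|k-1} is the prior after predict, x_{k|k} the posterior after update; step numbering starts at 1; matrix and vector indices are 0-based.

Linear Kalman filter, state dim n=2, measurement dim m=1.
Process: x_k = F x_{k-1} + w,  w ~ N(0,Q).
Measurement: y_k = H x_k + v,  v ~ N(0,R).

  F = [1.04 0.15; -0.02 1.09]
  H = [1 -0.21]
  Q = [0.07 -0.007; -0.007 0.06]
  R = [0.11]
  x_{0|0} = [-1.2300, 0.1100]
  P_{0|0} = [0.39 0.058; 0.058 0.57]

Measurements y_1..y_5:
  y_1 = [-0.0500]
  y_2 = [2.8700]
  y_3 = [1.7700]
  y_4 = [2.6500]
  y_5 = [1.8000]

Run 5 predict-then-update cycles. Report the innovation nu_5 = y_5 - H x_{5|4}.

innov = [-0.9494]

step 1: x^-=[-1.2627, 0.1445]  P^-=[0.5227 0.1437; 0.1437 0.7348]  S=[0.6048]  K=[0.8144; -0.0176]  nu=[1.2430]  x^+=[-0.2503, 0.1226]  P^+=[0.1216 0.1523; 0.1523 0.7347]
step 2: x^-=[-0.2420, 0.1386]  P^-=[0.2656 0.2828; 0.2828 0.9263]  S=[0.2976]  K=[0.6927; 0.2967]  nu=[3.1411]  x^+=[1.9339, 1.0706]  P^+=[0.1227 0.2216; 0.2216 0.9000]
step 3: x^-=[2.1719, 1.1283]  P^-=[0.2922 0.3882; 0.3882 1.1197]  S=[0.2885]  K=[0.7301; 0.5305]  nu=[-0.1649]  x^+=[2.0515, 1.0408]  P^+=[0.1384 0.2764; 0.2764 1.0385]
step 4: x^-=[2.2896, 1.0935]  P^-=[0.3293 0.4725; 0.4725 1.2819]  S=[0.2974]  K=[0.7736; 0.6836]  nu=[0.5900]  x^+=[2.7461, 1.4968]  P^+=[0.1513 0.3152; 0.3152 1.1429]
step 5: x^-=[3.0804, 1.5766]  P^-=[0.3577 0.5331; 0.5331 1.4042]  S=[0.3057]  K=[0.8038; 0.7792]  nu=[-0.9494]  x^+=[2.3173, 0.8369]  P^+=[0.1602 0.3416; 0.3416 1.2186]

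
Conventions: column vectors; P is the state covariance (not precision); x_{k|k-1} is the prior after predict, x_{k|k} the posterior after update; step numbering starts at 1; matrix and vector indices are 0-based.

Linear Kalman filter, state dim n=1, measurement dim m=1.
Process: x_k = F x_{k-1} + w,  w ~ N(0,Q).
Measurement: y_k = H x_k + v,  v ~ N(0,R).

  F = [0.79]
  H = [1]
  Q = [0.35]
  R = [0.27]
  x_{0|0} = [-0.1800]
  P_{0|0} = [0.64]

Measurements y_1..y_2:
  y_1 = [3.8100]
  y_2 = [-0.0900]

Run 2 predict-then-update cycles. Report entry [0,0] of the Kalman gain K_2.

step 1: x^-=[-0.1422]  P^-=[0.7494]  S=[1.0194]  K=[0.7351]  nu=[3.9522]  x^+=[2.7632]  P^+=[0.1985]
step 2: x^-=[2.1830]  P^-=[0.4739]  S=[0.7439]  K=[0.6370]  nu=[-2.2730]  x^+=[0.7350]  P^+=[0.1720]

K[0,0] = 0.6370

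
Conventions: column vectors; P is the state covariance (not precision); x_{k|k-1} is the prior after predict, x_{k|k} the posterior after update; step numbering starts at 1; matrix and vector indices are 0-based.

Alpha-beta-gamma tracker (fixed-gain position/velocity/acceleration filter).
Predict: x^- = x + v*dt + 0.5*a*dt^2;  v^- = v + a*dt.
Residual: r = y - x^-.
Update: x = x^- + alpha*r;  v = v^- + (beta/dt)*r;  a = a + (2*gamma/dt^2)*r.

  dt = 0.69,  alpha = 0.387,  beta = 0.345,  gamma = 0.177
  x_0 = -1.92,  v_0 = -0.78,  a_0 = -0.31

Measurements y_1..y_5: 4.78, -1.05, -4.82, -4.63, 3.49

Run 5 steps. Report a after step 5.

step 1: x_pred=-2.5320  r=7.3120  x^+=0.2977  v^+=2.6621  a^+=5.1268
step 2: x_pred=3.3550  r=-4.4050  x^+=1.6503  v^+=3.9971  a^+=1.8515
step 3: x_pred=4.8490  r=-9.6690  x^+=1.1071  v^+=0.4401  a^+=-5.3378
step 4: x_pred=0.1401  r=-4.7701  x^+=-1.7060  v^+=-5.6281  a^+=-8.8846
step 5: x_pred=-7.7043  r=11.1943  x^+=-3.3721  v^+=-6.1613  a^+=-0.5612

a_post = -0.5612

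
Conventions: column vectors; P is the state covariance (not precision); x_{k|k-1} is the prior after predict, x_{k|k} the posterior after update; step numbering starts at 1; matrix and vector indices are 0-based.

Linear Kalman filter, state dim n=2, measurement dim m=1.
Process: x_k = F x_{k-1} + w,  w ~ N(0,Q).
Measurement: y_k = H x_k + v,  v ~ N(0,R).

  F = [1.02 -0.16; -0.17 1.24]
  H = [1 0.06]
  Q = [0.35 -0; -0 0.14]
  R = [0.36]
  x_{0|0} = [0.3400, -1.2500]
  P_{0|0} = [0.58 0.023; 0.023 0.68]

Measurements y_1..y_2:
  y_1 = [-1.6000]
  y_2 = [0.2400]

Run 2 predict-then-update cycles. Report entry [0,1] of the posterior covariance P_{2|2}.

P_post[0,1] = -0.2215

step 1: x^-=[0.5468, -1.6078]  P^-=[0.9633 -0.2058; -0.2058 1.1926]  S=[1.3029]  K=[0.7299; -0.1030]  nu=[-2.0503]  x^+=[-0.9497, -1.3966]  P^+=[0.2692 -0.1078; -0.1078 1.1788]
step 2: x^-=[-0.7452, -1.5703]  P^-=[0.6955 -0.4199; -0.4199 2.0058]  S=[1.0123]  K=[0.6621; -0.2959]  nu=[1.0795]  x^+=[-0.0305, -1.8897]  P^+=[0.2517 -0.2215; -0.2215 1.9172]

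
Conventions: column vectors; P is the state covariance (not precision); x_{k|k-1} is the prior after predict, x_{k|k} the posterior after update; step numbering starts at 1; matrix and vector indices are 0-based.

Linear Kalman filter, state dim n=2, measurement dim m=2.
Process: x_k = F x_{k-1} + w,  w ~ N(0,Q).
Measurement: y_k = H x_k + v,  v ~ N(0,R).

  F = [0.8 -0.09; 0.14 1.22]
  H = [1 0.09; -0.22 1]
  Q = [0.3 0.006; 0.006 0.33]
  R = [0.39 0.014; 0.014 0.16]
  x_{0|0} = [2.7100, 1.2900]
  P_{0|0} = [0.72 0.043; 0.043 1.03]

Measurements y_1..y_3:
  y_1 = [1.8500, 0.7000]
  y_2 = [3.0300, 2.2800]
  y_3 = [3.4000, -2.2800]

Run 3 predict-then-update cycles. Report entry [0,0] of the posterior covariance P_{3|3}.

step 1: x^-=[2.0519, 1.9532]  P^-=[0.7630 0.0150; 0.0150 1.8919]  S=[1.1710 0.0311; 0.0311 2.0822]  K=[0.6549 -0.0832; 0.1342 0.9050]  nu=[-0.3777, -0.8018]  x^+=[1.8713, 1.1769]  P^+=[0.2497 0.0508; 0.0508 0.1579]
step 2: x^-=[1.3911, 1.6978]  P^-=[0.4538 0.0656; 0.0656 0.5872]  S=[0.8603 0.0313; 0.0313 0.7403]  K=[0.5368 -0.0690; 0.1097 0.7691]  nu=[1.4861, 0.8882]  x^+=[2.1276, 2.5439]  P^+=[0.2047 0.0415; 0.0415 0.1337]
step 3: x^-=[1.4731, 3.4014]  P^-=[0.4261 0.0542; 0.0542 0.5472]  S=[0.8303 0.0227; 0.0227 0.7040]  K=[0.5211 -0.0729; 0.1040 0.7570]  nu=[1.6208, -5.3573]  x^+=[2.7082, -0.4857]  P^+=[0.1986 0.0393; 0.0393 0.1312]

P_post[0,0] = 0.1986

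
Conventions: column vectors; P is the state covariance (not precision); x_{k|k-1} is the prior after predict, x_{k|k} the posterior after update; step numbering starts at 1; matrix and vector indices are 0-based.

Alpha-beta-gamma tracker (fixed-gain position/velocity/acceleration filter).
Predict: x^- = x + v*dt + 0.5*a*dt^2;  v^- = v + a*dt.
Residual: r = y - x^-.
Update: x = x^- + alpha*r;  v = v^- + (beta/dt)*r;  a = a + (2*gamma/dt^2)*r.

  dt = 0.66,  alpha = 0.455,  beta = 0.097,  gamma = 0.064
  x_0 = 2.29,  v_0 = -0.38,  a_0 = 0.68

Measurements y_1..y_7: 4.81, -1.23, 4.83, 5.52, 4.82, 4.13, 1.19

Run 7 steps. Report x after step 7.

step 1: x_pred=2.1873  r=2.6227  x^+=3.3806  v^+=0.4543  a^+=1.4507
step 2: x_pred=3.9964  r=-5.2264  x^+=1.6184  v^+=0.6436  a^+=-0.0851
step 3: x_pred=2.0246  r=2.8054  x^+=3.3011  v^+=0.9997  a^+=0.7393
step 4: x_pred=4.1219  r=1.3981  x^+=4.7580  v^+=1.6931  a^+=1.1501
step 5: x_pred=6.1260  r=-1.3060  x^+=5.5318  v^+=2.2602  a^+=0.7663
step 6: x_pred=7.1904  r=-3.0604  x^+=5.7979  v^+=2.3162  a^+=-0.1330
step 7: x_pred=7.2977  r=-6.1077  x^+=4.5187  v^+=1.3308  a^+=-1.9277

x_post = 4.5187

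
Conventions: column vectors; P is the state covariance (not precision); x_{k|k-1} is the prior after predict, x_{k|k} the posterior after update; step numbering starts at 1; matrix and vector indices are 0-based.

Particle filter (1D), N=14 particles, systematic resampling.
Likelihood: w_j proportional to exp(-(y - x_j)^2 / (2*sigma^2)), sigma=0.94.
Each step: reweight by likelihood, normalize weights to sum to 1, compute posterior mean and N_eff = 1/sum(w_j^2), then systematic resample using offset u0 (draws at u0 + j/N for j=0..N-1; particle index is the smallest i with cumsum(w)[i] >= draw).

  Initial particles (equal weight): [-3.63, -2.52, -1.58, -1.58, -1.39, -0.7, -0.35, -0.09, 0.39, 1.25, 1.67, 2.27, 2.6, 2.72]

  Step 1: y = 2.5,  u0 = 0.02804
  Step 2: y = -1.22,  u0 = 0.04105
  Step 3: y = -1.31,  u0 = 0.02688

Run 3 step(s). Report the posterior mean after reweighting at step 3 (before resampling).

step 1: w=[0.0000, 0.0000, 0.0000, 0.0000, 0.0000, 0.0007, 0.0024, 0.0054, 0.0194, 0.0997, 0.1634, 0.2342, 0.2399, 0.2348]  mean=2.1969  Neff=4.8888  idx=[8, 9, 10, 10, 11, 11, 11, 12, 12, 12, 12, 13, 13, 13]
step 2: w=[0.8105, 0.1113, 0.0311, 0.0311, 0.0036, 0.0036, 0.0036, 0.0009, 0.0009, 0.0009, 0.0009, 0.0005, 0.0005, 0.0005]  mean=0.5973  Neff=1.4898  idx=[0, 0, 0, 0, 0, 0, 0, 0, 0, 0, 0, 1, 1, 3]
step 3: w=[0.0886, 0.0886, 0.0886, 0.0886, 0.0886, 0.0886, 0.0886, 0.0886, 0.0886, 0.0886, 0.0886, 0.0111, 0.0111, 0.0030]  mean=0.4130  Neff=11.5436  idx=[0, 1, 1, 2, 3, 4, 5, 5, 6, 7, 8, 9, 9, 10]

post_mean = 0.4130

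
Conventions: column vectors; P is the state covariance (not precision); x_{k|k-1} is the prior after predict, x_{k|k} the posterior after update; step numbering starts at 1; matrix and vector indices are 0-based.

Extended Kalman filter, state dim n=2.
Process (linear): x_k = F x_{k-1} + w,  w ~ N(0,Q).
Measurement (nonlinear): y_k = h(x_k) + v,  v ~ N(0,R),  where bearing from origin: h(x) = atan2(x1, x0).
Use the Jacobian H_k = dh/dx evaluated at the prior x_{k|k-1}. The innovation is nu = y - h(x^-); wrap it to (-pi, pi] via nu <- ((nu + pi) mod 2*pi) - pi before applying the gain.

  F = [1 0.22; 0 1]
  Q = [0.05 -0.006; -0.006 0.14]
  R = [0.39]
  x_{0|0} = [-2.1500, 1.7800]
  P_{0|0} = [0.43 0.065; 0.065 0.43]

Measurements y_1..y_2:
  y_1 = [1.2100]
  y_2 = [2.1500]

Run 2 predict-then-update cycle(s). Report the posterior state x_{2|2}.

step 1: x^-=[-1.7584, 1.7800]  P^-=[0.5294 0.1536; 0.1536 0.5700]  H_jac=[-0.2843 -0.2809]  S=[0.5023]  K=[-0.3856; -0.4057]  nu=[-1.1401]  x^+=[-1.3188, 2.2425]  P^+=[0.4547 0.0750; 0.0750 0.4873]
step 2: x^-=[-0.8255, 2.2425]  P^-=[0.5613 0.1762; 0.1762 0.6273]  H_jac=[-0.3927 -0.1446]  S=[0.5097]  K=[-0.4825; -0.3137]  nu=[0.2265]  x^+=[-0.9348, 2.1715]  P^+=[0.4427 0.0991; 0.0991 0.5772]

x_post = [-0.9348, 2.1715]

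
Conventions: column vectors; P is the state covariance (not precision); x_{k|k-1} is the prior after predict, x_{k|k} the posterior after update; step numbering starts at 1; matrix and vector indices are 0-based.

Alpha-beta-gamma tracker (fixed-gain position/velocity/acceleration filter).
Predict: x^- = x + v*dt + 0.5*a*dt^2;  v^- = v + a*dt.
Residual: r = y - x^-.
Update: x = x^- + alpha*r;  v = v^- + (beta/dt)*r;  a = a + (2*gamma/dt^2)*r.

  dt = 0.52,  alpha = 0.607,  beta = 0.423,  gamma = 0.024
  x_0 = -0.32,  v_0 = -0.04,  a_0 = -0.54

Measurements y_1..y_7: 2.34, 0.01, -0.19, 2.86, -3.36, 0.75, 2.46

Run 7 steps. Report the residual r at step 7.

step 1: x_pred=-0.4138  r=2.7538  x^+=1.2578  v^+=1.9193  a^+=-0.0512
step 2: x_pred=2.2489  r=-2.2389  x^+=0.8899  v^+=0.0715  a^+=-0.4486
step 3: x_pred=0.8664  r=-1.0564  x^+=0.2252  v^+=-1.0211  a^+=-0.6361
step 4: x_pred=-0.3918  r=3.2518  x^+=1.5820  v^+=1.2933  a^+=-0.0589
step 5: x_pred=2.2466  r=-5.6066  x^+=-1.1566  v^+=-3.2980  a^+=-1.0541
step 6: x_pred=-3.0141  r=3.7641  x^+=-0.7293  v^+=-0.7842  a^+=-0.3859
step 7: x_pred=-1.1893  r=3.6493  x^+=1.0258  v^+=1.9836  a^+=0.2619

resid = 3.6493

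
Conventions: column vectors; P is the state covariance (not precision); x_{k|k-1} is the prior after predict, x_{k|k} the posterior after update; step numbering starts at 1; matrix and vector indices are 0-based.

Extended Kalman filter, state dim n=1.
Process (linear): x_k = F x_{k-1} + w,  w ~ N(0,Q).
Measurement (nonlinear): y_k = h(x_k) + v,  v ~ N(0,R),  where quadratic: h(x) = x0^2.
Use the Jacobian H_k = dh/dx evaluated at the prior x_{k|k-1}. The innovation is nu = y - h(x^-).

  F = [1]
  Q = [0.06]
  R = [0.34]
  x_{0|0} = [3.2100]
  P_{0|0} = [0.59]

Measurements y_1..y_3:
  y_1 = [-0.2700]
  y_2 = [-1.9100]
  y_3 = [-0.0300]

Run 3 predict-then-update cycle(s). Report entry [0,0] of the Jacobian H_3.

step 1: x^-=[3.2100]  P^-=[0.6500]  H_jac=[6.4200]  S=[27.1307]  K=[0.1538]  nu=[-10.5741]  x^+=[1.5836]  P^+=[0.0081]
step 2: x^-=[1.5836]  P^-=[0.0681]  H_jac=[3.1672]  S=[1.0236]  K=[0.2109]  nu=[-4.4177]  x^+=[0.6521]  P^+=[0.0226]
step 3: x^-=[0.6521]  P^-=[0.0826]  H_jac=[1.3041]  S=[0.4805]  K=[0.2243]  nu=[-0.4552]  x^+=[0.5500]  P^+=[0.0585]

H_jac[0,0] = 1.3041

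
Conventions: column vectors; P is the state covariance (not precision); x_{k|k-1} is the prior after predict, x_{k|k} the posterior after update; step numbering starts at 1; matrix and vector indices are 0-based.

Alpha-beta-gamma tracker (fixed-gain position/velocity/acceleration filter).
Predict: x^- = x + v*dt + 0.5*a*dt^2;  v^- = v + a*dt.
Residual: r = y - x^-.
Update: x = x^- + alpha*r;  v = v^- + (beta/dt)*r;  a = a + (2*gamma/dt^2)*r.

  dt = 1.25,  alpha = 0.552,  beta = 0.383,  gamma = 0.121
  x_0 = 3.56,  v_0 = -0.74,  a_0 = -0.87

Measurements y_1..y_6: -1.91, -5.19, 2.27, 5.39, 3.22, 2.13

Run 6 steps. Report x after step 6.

x_post = 6.6662

step 1: x_pred=1.9553  r=-3.8653  x^+=-0.1783  v^+=-3.0118  a^+=-1.4687
step 2: x_pred=-5.0905  r=-0.0995  x^+=-5.1454  v^+=-4.8781  a^+=-1.4841
step 3: x_pred=-12.4025  r=14.6725  x^+=-4.3033  v^+=-2.2376  a^+=0.7884
step 4: x_pred=-6.4843  r=11.8743  x^+=0.0703  v^+=2.3862  a^+=2.6275
step 5: x_pred=5.1059  r=-1.8859  x^+=4.0649  v^+=5.0928  a^+=2.3354
step 6: x_pred=12.2554  r=-10.1254  x^+=6.6662  v^+=4.9096  a^+=0.7672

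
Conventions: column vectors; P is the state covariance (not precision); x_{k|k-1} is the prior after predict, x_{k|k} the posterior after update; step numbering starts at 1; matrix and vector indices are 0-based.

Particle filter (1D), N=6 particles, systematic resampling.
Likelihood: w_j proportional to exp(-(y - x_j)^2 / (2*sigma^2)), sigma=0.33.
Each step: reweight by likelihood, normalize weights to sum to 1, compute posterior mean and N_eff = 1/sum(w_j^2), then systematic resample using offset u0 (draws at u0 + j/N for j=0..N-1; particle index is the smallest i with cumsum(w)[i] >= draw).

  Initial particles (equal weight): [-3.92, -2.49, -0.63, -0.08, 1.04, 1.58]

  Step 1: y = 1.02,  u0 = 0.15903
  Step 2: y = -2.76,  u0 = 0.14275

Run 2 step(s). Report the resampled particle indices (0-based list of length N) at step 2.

step 1: w=[0.0000, 0.0000, 0.0000, 0.0031, 0.8056, 0.1913]  mean=1.1398  Neff=1.4585  idx=[4, 4, 4, 4, 5, 5]
step 2: w=[0.2500, 0.2500, 0.2500, 0.2500, 0.0000, 0.0000]  mean=1.0400  Neff=4.0000  idx=[0, 1, 1, 2, 3, 3]

resampled_idx = [0, 1, 1, 2, 3, 3]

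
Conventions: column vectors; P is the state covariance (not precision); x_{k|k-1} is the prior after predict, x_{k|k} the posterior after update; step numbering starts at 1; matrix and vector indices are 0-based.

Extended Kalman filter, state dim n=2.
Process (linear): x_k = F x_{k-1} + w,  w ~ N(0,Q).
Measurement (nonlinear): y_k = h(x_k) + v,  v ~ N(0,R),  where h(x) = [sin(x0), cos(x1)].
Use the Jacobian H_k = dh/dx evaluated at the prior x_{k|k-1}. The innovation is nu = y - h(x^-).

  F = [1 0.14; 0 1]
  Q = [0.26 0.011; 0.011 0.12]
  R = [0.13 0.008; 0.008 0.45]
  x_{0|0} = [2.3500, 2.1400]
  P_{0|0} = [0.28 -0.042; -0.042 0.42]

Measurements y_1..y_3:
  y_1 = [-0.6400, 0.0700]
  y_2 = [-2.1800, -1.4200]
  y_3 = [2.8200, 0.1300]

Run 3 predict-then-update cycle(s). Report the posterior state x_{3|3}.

step 1: x^-=[2.6496, 2.1400]  P^-=[0.5365 0.0278; 0.0278 0.5400]  H_jac=[-0.8814 0.0000; 0.0000 -0.8423]  S=[0.5468 0.0286; 0.0286 0.8331]  K=[-0.8649 0.0016; -0.0162 -0.5454]  nu=[-1.1124, 0.6090]  x^+=[3.6127, 1.8259]  P^+=[0.1276 0.0073; 0.0073 0.2915]
step 2: x^-=[3.8683, 1.8259]  P^-=[0.3953 0.0592; 0.0592 0.4115]  H_jac=[-0.7474 0.0000; 0.0000 -0.9676]  S=[0.3508 0.0508; 0.0508 0.8353]  K=[-0.8397 -0.0175; -0.0575 -0.4732]  nu=[-1.5156, -1.1676]  x^+=[5.1613, 2.4657]  P^+=[0.1462 0.0151; 0.0151 0.2205]
step 3: x^-=[5.5065, 2.4657]  P^-=[0.4148 0.0569; 0.0569 0.3405]  H_jac=[0.7132 0.0000; 0.0000 -0.6256]  S=[0.3410 -0.0174; -0.0174 0.5833]  K=[0.8658 -0.0352; 0.1006 -0.3623]  nu=[3.5209, 0.9101]  x^+=[8.5227, 2.4902]  P^+=[0.1574 0.0143; 0.0143 0.2593]

x_post = [8.5227, 2.4902]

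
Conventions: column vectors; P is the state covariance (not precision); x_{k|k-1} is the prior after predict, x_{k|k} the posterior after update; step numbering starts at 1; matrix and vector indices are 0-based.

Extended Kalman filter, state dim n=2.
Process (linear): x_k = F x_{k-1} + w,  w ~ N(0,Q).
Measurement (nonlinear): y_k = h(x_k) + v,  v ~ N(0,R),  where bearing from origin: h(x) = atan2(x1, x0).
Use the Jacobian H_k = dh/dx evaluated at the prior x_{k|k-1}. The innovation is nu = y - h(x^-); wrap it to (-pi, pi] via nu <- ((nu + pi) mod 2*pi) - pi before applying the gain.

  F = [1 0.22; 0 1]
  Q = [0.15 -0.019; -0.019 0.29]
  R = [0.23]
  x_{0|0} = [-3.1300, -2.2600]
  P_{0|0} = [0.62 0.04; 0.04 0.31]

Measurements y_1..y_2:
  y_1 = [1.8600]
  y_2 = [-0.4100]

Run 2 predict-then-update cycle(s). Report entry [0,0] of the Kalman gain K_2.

step 1: x^-=[-3.6272, -2.2600]  P^-=[0.8026 0.0892; 0.0892 0.6000]  H_jac=[0.1237 -0.1986]  S=[0.2616]  K=[0.3120; -0.4134]  nu=[-1.8388]  x^+=[-4.2008, -1.4999]  P^+=[0.7771 0.1229; 0.1229 0.5553]
step 2: x^-=[-4.5308, -1.4999]  P^-=[1.0081 0.2261; 0.2261 0.8453]  H_jac=[0.0658 -0.1989]  S=[0.2619]  K=[0.0818; -0.5852]  nu=[2.4119]  x^+=[-4.3336, -2.9113]  P^+=[1.0064 0.2386; 0.2386 0.7556]

K[0,0] = 0.0818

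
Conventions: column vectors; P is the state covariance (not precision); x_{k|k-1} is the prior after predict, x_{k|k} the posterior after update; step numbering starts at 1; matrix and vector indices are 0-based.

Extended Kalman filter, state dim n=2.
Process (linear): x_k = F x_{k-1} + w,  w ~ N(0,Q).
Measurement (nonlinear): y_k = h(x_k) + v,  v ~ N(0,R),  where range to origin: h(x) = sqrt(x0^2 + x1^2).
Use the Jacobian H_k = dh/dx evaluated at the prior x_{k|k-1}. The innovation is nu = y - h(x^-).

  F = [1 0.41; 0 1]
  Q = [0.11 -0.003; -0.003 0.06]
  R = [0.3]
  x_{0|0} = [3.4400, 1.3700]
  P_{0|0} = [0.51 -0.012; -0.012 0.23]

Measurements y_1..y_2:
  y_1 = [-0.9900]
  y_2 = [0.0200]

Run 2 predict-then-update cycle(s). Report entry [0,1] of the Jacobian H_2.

H_jac[0,1] = 0.5371

step 1: x^-=[4.0017, 1.3700]  P^-=[0.6488 0.0793; 0.0793 0.2900]  H_jac=[0.9461 0.3239]  S=[0.9598]  K=[0.6663; 0.1760]  nu=[-5.2197]  x^+=[0.5236, 0.4511]  P^+=[0.2227 -0.0333; -0.0333 0.2603]
step 2: x^-=[0.7086, 0.4511]  P^-=[0.3491 0.0704; 0.0704 0.3203]  H_jac=[0.8435 0.5371]  S=[0.7046]  K=[0.4717; 0.3284]  nu=[-0.8200]  x^+=[0.3218, 0.1818]  P^+=[0.1924 -0.0387; -0.0387 0.2443]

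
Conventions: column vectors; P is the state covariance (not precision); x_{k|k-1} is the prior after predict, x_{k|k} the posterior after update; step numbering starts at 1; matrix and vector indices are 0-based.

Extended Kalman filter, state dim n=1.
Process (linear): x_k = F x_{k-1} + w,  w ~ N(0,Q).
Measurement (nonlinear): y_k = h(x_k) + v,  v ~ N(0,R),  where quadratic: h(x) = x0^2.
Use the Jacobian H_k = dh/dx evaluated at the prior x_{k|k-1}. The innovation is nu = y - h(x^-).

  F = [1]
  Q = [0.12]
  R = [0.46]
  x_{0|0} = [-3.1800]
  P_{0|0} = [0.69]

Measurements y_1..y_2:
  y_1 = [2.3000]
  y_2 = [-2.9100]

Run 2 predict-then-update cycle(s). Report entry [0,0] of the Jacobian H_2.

step 1: x^-=[-3.1800]  P^-=[0.8100]  H_jac=[-6.3600]  S=[33.2242]  K=[-0.1551]  nu=[-7.8124]  x^+=[-1.9686]  P^+=[0.0112]
step 2: x^-=[-1.9686]  P^-=[0.1312]  H_jac=[-3.9373]  S=[2.4941]  K=[-0.2071]  nu=[-6.7856]  x^+=[-0.5631]  P^+=[0.0242]

H_jac[0,0] = -3.9373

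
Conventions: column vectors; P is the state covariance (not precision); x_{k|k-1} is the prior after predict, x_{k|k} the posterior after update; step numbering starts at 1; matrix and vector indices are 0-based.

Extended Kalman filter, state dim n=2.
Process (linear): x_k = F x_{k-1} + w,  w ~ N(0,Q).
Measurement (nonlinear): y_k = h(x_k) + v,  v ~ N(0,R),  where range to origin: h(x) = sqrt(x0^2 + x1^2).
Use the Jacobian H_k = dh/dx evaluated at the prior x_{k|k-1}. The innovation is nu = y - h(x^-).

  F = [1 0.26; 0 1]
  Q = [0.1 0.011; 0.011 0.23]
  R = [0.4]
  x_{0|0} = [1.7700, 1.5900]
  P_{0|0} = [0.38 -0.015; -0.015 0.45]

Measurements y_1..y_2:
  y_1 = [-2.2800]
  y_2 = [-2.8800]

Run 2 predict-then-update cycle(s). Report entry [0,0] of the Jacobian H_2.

step 1: x^-=[2.1834, 1.5900]  P^-=[0.5026 0.1130; 0.1130 0.6800]  H_jac=[0.8084 0.5887]  S=[1.0716]  K=[0.4412; 0.4588]  nu=[-4.9810]  x^+=[-0.0143, -0.6952]  P^+=[0.2940 -0.1039; -0.1039 0.4544]
step 2: x^-=[-0.1950, -0.6952]  P^-=[0.3707 0.0252; 0.0252 0.6844]  H_jac=[-0.2701 -0.9628]  S=[1.0747]  K=[-0.1158; -0.6196]  nu=[-3.6020]  x^+=[0.2220, 1.5365]  P^+=[0.3563 -0.0519; -0.0519 0.2719]

H_jac[0,0] = -0.2701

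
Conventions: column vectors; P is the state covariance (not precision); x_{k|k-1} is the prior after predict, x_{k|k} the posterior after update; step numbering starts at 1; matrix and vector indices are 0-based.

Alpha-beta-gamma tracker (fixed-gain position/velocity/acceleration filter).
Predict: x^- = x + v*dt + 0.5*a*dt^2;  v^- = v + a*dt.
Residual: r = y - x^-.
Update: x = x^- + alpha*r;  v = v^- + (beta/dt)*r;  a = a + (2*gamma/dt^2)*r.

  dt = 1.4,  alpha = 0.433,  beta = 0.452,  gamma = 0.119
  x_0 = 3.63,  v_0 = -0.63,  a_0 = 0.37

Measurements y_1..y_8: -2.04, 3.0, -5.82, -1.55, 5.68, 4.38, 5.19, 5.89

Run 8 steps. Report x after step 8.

x_post = 11.5553

step 1: x_pred=3.1106  r=-5.1506  x^+=0.8804  v^+=-1.7749  a^+=-0.2554
step 2: x_pred=-1.8548  r=4.8548  x^+=0.2473  v^+=-0.5651  a^+=0.3341
step 3: x_pred=-0.2164  r=-5.6036  x^+=-2.6428  v^+=-1.9065  a^+=-0.3464
step 4: x_pred=-5.6514  r=4.1014  x^+=-3.8755  v^+=-1.0673  a^+=0.1517
step 5: x_pred=-5.2210  r=10.9010  x^+=-0.5009  v^+=2.6645  a^+=1.4754
step 6: x_pred=4.6753  r=-0.2953  x^+=4.5474  v^+=4.6347  a^+=1.4395
step 7: x_pred=12.4467  r=-7.2567  x^+=9.3046  v^+=4.3071  a^+=0.5583
step 8: x_pred=15.8817  r=-9.9917  x^+=11.5553  v^+=1.8629  a^+=-0.6549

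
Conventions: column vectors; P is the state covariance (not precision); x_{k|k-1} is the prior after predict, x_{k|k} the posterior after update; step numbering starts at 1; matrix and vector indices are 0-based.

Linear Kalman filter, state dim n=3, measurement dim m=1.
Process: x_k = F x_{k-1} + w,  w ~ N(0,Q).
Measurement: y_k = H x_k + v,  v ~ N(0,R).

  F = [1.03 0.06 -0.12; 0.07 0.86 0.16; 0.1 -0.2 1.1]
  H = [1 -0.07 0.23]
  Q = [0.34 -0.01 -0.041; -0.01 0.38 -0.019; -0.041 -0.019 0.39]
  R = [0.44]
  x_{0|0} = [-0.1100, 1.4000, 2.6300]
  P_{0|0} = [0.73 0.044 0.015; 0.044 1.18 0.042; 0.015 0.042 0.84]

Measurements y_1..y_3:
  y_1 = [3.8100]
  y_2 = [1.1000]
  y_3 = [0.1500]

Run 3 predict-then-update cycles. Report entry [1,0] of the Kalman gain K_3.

K[1,0] = -0.0177

step 1: x^-=[-0.3449, 1.6171, 2.6020]  P^-=[1.1319 0.1250 -0.0791; 0.1250 1.2950 -0.0261; -0.0791 -0.0261 1.4440]  S=[1.6016]  K=[0.6899; 0.0177; 0.1591]  nu=[3.6696]  x^+=[2.1868, 1.6820, 3.1860]  P^+=[0.3696 0.1054 -0.2549; 0.1054 1.2945 -0.0306; -0.2549 -0.0306 1.4034]
step 2: x^-=[1.9711, 2.1094, 3.3869]  P^-=[0.8334 0.1133 -0.5133; 0.1133 1.3737 -0.0361; -0.5133 -0.0361 2.0967]  S=[1.1403]  K=[0.6204; 0.0078; -0.0250]  nu=[-1.5024]  x^+=[1.0390, 2.0977, 3.4244]  P^+=[0.3945 0.1078 -0.4956; 0.1078 1.3737 -0.0359; -0.4956 -0.0359 2.0960]
step 3: x^-=[0.7850, 2.4246, 3.4512]  P^-=[0.9300 0.0709 -0.8739; 0.0709 1.4435 0.0453; -0.8739 0.0453 2.8875]  S=[1.1165]  K=[0.6485; -0.0177; -0.1907]  nu=[-1.2591]  x^+=[-0.0315, 2.4469, 3.6914]  P^+=[0.4604 0.0837 -0.7358; 0.0837 1.4432 0.0415; -0.7358 0.0415 2.8469]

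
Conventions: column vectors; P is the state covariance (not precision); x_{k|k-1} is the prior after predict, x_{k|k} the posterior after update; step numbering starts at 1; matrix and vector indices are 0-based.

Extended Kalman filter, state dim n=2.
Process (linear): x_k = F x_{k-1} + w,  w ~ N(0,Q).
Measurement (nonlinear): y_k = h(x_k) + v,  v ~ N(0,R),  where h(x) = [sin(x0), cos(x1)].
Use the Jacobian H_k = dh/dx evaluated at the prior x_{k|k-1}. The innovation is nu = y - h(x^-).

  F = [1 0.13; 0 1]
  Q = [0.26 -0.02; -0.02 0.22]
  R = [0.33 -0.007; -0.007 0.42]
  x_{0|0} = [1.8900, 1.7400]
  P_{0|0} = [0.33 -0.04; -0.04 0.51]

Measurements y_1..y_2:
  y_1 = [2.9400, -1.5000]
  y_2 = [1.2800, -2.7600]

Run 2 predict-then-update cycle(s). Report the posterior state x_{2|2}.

x_post = [1.3838, 3.4751]

step 1: x^-=[2.1162, 1.7400]  P^-=[0.5882 0.0063; 0.0063 0.7300]  H_jac=[-0.5188 0.0000; 0.0000 -0.9857]  S=[0.4883 -0.0038; -0.0038 1.1293]  K=[-0.6250 -0.0076; -0.0116 -0.6372]  nu=[2.0851, -1.3316]  x^+=[0.8232, 2.5643]  P^+=[0.3975 -0.0012; -0.0012 0.2714]
step 2: x^-=[1.1565, 2.5643]  P^-=[0.6617 0.0141; 0.0141 0.4914]  H_jac=[0.4025 0.0000; 0.0000 -0.5458]  S=[0.4372 -0.0101; -0.0101 0.5664]  K=[0.6092 -0.0027; 0.0020 -0.4735]  nu=[0.3646, -1.9221]  x^+=[1.3838, 3.4751]  P^+=[0.4995 0.0099; 0.0099 0.3644]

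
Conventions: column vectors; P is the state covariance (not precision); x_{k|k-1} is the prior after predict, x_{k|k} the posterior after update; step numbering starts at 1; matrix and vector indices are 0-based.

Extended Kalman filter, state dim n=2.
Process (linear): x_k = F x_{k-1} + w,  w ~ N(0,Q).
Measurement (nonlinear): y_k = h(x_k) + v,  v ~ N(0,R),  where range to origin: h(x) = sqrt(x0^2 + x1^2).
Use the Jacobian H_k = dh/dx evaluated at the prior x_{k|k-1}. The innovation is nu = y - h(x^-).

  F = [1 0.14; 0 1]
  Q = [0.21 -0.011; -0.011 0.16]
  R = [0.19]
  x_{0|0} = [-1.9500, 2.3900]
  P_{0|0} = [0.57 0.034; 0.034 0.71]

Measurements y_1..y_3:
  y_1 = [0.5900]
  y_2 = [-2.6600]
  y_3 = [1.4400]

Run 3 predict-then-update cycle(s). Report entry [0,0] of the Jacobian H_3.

step 1: x^-=[-1.6154, 2.3900]  P^-=[0.8034 0.1224; 0.1224 0.8700]  H_jac=[-0.5600 0.8285]  S=[0.9256]  K=[-0.3765; 0.7047]  nu=[-2.2947]  x^+=[-0.7514, 0.7729]  P^+=[0.6722 0.3680; 0.3680 0.4103]
step 2: x^-=[-0.6432, 0.7729]  P^-=[0.9933 0.4144; 0.4144 0.5703]  H_jac=[-0.6397 0.7687]  S=[0.5258]  K=[-0.6025; 0.3296]  nu=[-3.6655]  x^+=[1.5651, -0.4351]  P^+=[0.8024 0.5188; 0.5188 0.5132]
step 3: x^-=[1.5042, -0.4351]  P^-=[1.1678 0.5797; 0.5797 0.6732]  H_jac=[0.9606 -0.2779]  S=[1.0101]  K=[0.9511; 0.3661]  nu=[-0.1259]  x^+=[1.3845, -0.4812]  P^+=[0.2541 0.2280; 0.2280 0.5378]

H_jac[0,0] = 0.9606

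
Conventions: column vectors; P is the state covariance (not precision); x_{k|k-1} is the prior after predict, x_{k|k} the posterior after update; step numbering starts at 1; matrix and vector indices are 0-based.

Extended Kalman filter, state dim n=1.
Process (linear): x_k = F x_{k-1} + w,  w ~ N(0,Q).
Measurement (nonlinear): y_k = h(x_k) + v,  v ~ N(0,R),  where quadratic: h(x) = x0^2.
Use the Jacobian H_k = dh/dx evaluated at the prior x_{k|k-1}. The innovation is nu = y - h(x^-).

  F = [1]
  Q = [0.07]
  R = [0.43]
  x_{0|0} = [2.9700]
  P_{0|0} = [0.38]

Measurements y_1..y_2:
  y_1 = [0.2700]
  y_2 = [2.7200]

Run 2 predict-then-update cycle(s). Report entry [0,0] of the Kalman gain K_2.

K[0,0] = 0.2078

step 1: x^-=[2.9700]  P^-=[0.4500]  H_jac=[5.9400]  S=[16.3076]  K=[0.1639]  nu=[-8.5509]  x^+=[1.5684]  P^+=[0.0119]
step 2: x^-=[1.5684]  P^-=[0.0819]  H_jac=[3.1368]  S=[1.2355]  K=[0.2078]  nu=[0.2601]  x^+=[1.6225]  P^+=[0.0285]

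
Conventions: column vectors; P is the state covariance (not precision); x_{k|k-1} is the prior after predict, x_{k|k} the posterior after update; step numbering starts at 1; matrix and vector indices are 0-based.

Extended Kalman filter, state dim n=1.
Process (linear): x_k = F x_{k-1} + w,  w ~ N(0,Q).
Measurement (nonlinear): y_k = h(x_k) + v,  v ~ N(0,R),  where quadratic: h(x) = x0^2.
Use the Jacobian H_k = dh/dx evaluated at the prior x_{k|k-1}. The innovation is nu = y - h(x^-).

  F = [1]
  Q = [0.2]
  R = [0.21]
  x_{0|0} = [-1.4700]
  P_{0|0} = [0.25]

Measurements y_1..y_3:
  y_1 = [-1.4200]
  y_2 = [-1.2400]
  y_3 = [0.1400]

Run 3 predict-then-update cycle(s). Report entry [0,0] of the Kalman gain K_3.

K[0,0] = 0.6397

step 1: x^-=[-1.4700]  P^-=[0.4500]  H_jac=[-2.9400]  S=[4.0996]  K=[-0.3227]  nu=[-3.5809]  x^+=[-0.3144]  P^+=[0.0231]
step 2: x^-=[-0.3144]  P^-=[0.2231]  H_jac=[-0.6288]  S=[0.2982]  K=[-0.4703]  nu=[-1.3388]  x^+=[0.3153]  P^+=[0.1571]
step 3: x^-=[0.3153]  P^-=[0.3571]  H_jac=[0.6307]  S=[0.3520]  K=[0.6397]  nu=[0.0406]  x^+=[0.3413]  P^+=[0.2130]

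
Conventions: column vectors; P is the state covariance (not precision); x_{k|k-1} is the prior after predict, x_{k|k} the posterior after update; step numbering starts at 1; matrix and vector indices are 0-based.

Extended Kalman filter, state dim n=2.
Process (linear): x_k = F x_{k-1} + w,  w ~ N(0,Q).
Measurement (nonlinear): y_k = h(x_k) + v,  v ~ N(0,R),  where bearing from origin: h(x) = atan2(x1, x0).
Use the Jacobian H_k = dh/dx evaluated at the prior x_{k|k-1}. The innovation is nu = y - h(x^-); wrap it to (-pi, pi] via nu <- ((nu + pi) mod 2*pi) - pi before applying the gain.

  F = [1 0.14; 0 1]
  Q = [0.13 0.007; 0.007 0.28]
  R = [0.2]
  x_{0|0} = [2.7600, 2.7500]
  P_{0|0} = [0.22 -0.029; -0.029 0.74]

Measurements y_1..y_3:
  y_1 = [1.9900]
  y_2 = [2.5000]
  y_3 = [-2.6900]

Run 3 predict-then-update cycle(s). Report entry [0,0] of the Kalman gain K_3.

K[0,0] = -0.2385

step 1: x^-=[3.1450, 2.7500]  P^-=[0.3564 0.0816; 0.0816 1.0200]  H_jac=[-0.1576 0.1802]  S=[0.2373]  K=[-0.1746; 0.7203]  nu=[1.2715]  x^+=[2.9229, 3.6658]  P^+=[0.3491 0.1115; 0.1115 0.8969]
step 2: x^-=[3.4362, 3.6658]  P^-=[0.5279 0.2440; 0.2440 1.1769]  H_jac=[-0.1452 0.1361]  S=[0.2233]  K=[-0.1946; 0.5587]  nu=[1.6823]  x^+=[3.1088, 4.6057]  P^+=[0.5195 0.2683; 0.2683 1.1072]
step 3: x^-=[3.7536, 4.6057]  P^-=[0.7463 0.4303; 0.4303 1.3872]  H_jac=[-0.1305 0.1063]  S=[0.2164]  K=[-0.2385; 0.4221]  nu=[2.7062]  x^+=[3.1083, 5.7479]  P^+=[0.7340 0.4521; 0.4521 1.3486]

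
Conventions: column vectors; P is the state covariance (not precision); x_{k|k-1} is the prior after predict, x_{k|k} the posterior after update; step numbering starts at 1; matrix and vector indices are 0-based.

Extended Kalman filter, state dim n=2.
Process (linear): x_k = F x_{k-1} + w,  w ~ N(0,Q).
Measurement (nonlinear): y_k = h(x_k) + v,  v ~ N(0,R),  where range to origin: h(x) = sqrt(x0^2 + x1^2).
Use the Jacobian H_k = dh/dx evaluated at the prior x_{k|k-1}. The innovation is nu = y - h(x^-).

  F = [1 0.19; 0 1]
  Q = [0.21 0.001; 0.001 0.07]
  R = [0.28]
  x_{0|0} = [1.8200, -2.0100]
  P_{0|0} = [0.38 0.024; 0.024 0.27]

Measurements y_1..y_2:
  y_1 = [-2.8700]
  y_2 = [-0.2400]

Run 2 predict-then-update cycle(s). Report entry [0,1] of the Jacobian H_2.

H_jac[0,1] = -0.0677

step 1: x^-=[1.4381, -2.0100]  P^-=[0.6089 0.0763; 0.0763 0.3400]  H_jac=[0.5819 -0.8133]  S=[0.6388]  K=[0.4575; -0.3634]  nu=[-5.3415]  x^+=[-1.0054, -0.0692]  P^+=[0.4752 0.1825; 0.1825 0.2557]
step 2: x^-=[-1.0185, -0.0692]  P^-=[0.7638 0.2321; 0.2321 0.3257]  H_jac=[-0.9977 -0.0677]  S=[1.0731]  K=[-0.7247; -0.2363]  nu=[-1.2609]  x^+=[-0.1047, 0.2288]  P^+=[0.2001 0.0483; 0.0483 0.2657]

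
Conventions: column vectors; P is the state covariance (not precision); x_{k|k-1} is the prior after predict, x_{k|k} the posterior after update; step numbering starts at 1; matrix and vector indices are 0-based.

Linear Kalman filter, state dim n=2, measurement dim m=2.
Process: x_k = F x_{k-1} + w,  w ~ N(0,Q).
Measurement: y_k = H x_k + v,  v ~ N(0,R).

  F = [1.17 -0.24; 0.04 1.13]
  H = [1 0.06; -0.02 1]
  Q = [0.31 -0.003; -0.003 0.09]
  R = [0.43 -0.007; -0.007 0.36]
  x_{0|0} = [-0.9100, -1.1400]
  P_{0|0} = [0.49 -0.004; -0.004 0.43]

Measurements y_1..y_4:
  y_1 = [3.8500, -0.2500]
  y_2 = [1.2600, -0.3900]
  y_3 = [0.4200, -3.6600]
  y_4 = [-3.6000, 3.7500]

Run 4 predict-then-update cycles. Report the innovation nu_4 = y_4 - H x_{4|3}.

step 1: x^-=[-0.7911, -1.3246]  P^-=[1.0078 -0.1019; -0.1019 0.6395]  S=[1.4278 -0.0906; -0.0906 1.0040]  K=[0.6978 -0.0586; -0.0040 0.6386]  nu=[4.7206, 1.0588]  x^+=[2.4408, -0.6673]  P^+=[0.3017 -0.0200; -0.0200 0.2295]
step 2: x^-=[3.0159, -0.6564]  P^-=[0.7474 -0.0773; -0.0773 0.3818]  S=[1.1695 -0.0763; -0.0763 0.7452]  K=[0.6312 -0.0592; -0.0131 0.5131]  nu=[-1.7165, 0.3267]  x^+=[1.9130, -0.4663]  P^+=[0.2731 -0.0203; -0.0203 0.1844]
step 3: x^-=[2.3502, -0.4504]  P^-=[0.7058 -0.0668; -0.0668 0.3241]  S=[1.1290 -0.0684; -0.0684 0.6870]  K=[0.6182 -0.0563; -0.0134 0.4723]  nu=[-1.9031, -3.1626]  x^+=[1.3515, -1.9187]  P^+=[0.2674 -0.0192; -0.0192 0.1697]
step 4: x^-=[2.0418, -2.1141]  P^-=[0.6966 -0.0618; -0.0618 0.3054]  S=[1.1203 -0.0643; -0.0643 0.6682]  K=[0.6154 -0.0541; -0.0125 0.4578]  nu=[-5.5149, 5.9049]  x^+=[-1.6714, 0.6578]  P^+=[0.2661 -0.0185; -0.0185 0.1645]

innov = [-5.5149, 5.9049]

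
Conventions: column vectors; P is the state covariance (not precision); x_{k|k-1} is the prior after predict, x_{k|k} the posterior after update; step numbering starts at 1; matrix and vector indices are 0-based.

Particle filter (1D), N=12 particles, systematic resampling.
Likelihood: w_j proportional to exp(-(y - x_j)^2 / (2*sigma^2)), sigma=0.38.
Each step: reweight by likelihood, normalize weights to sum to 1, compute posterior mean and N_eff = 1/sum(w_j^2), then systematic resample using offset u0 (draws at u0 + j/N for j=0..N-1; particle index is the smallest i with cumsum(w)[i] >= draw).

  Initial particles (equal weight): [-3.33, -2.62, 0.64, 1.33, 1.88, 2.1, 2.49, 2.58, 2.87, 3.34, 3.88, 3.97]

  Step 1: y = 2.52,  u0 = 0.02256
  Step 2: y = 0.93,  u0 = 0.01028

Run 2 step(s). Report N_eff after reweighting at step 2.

N_eff = 1.8689

step 1: w=[0.0000, 0.0000, 0.0000, 0.0021, 0.0686, 0.1538, 0.2823, 0.2797, 0.1853, 0.0276, 0.0005, 0.0002]  mean=2.5058  Neff=4.5172  idx=[4, 5, 5, 6, 6, 6, 7, 7, 7, 7, 8, 8]
step 2: w=[0.7041, 0.1401, 0.1401, 0.0035, 0.0035, 0.0035, 0.0013, 0.0013, 0.0013, 0.0013, 0.0000, 0.0000]  mean=1.9517  Neff=1.8689  idx=[0, 0, 0, 0, 0, 0, 0, 0, 0, 1, 1, 2]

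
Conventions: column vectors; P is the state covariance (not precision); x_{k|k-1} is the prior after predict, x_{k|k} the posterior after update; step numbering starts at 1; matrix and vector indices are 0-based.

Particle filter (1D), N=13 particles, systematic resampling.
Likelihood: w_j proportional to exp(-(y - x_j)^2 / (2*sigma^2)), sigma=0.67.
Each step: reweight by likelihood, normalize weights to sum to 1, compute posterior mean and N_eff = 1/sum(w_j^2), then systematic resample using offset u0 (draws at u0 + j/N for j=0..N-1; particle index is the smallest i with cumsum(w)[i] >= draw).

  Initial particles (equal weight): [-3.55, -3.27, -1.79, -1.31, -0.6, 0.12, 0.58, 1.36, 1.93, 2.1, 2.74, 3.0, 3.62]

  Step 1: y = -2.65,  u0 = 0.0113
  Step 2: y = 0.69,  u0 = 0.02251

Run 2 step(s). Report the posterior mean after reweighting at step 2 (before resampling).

step 1: w=[0.2472, 0.3972, 0.2674, 0.0825, 0.0056, 0.0001, 0.0000, 0.0000, 0.0000, 0.0000, 0.0000, 0.0000, 0.0000]  mean=-2.7663  Neff=3.3650  idx=[0, 0, 0, 0, 1, 1, 1, 1, 1, 2, 2, 2, 3]
step 2: w=[0.0000, 0.0000, 0.0000, 0.0000, 0.0000, 0.0000, 0.0000, 0.0000, 0.0000, 0.0716, 0.0716, 0.0716, 0.7853]  mean=-1.4131  Neff=1.5823  idx=[9, 10, 11, 12, 12, 12, 12, 12, 12, 12, 12, 12, 12]

post_mean = -1.4131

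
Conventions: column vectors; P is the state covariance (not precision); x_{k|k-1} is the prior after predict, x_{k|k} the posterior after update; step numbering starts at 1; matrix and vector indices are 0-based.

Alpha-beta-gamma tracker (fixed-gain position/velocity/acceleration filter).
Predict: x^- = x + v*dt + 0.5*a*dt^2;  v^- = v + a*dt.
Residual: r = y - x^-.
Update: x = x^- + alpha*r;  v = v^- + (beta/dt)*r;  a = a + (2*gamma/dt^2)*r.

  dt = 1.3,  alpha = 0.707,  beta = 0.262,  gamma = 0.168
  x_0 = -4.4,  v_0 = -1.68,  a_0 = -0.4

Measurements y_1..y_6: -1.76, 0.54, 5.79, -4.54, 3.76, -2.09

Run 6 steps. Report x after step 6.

x_post = 0.4983

step 1: x_pred=-6.9220  r=5.1620  x^+=-3.2725  v^+=-1.1597  a^+=0.6263
step 2: x_pred=-4.2508  r=4.7908  x^+=-0.8637  v^+=0.6201  a^+=1.5788
step 3: x_pred=1.2764  r=4.5136  x^+=4.4675  v^+=3.5821  a^+=2.4762
step 4: x_pred=11.2166  r=-15.7566  x^+=0.0767  v^+=3.6256  a^+=-0.6565
step 5: x_pred=4.2352  r=-0.4752  x^+=3.8992  v^+=2.6763  a^+=-0.7510
step 6: x_pred=6.7438  r=-8.8338  x^+=0.4983  v^+=-0.0803  a^+=-2.5073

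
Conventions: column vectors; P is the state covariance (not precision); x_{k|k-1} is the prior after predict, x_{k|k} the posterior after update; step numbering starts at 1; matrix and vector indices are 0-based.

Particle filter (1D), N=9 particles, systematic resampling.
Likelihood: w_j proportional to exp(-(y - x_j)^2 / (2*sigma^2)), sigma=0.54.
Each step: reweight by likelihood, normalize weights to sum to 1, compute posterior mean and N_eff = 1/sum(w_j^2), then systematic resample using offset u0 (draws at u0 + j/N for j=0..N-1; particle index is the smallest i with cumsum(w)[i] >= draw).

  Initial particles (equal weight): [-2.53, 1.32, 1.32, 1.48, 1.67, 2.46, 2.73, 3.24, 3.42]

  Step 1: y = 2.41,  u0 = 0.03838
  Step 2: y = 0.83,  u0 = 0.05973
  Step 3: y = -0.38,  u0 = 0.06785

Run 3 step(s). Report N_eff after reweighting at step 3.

step 1: w=[0.0000, 0.0408, 0.0408, 0.0710, 0.1224, 0.3117, 0.2626, 0.0961, 0.0544]  mean=2.3987  Neff=4.9575  idx=[1, 3, 4, 5, 5, 6, 6, 6, 7]
step 2: w=[0.4499, 0.3291, 0.2025, 0.0071, 0.0071, 0.0014, 0.0014, 0.0014, 0.0000]  mean=1.4658  Neff=2.8422  idx=[0, 0, 0, 0, 1, 1, 1, 2, 2]
step 3: w=[0.1873, 0.1873, 0.1873, 0.1873, 0.0705, 0.0705, 0.0705, 0.0197, 0.0197]  mean=1.3677  Neff=6.4124  idx=[0, 0, 1, 2, 2, 3, 3, 5, 6]

N_eff = 6.4124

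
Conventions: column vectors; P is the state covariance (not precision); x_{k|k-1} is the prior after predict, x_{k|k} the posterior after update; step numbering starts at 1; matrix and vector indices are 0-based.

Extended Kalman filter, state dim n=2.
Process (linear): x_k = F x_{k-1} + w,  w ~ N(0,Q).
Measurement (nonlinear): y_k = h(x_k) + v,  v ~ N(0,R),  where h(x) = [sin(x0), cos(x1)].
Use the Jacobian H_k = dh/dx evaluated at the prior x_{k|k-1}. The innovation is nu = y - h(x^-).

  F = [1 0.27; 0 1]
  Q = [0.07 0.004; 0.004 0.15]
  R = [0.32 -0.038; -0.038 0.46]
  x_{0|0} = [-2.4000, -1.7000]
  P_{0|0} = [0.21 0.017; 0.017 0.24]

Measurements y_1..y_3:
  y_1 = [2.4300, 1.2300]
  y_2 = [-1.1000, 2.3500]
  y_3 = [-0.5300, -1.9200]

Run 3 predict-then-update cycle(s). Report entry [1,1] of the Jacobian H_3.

step 1: x^-=[-2.8590, -1.7000]  P^-=[0.3067 0.0858; 0.0858 0.3900]  H_jac=[-0.9603 0.0000; 0.0000 0.9917]  S=[0.6028 -0.1197; -0.1197 0.8435]  K=[-0.4821 0.0324; -0.0470 0.4518]  nu=[2.7088, 1.3588]  x^+=[-4.1209, -1.2132]  P^+=[0.1619 0.0335; 0.0335 0.2114]
step 2: x^-=[-4.4484, -1.2132]  P^-=[0.2654 0.0946; 0.0946 0.3614]  H_jac=[-0.2609 0.0000; 0.0000 0.9368]  S=[0.3381 -0.0611; -0.0611 0.7771]  K=[-0.1869 0.0993; 0.0058 0.4361]  nu=[-2.0654, 2.0000]  x^+=[-3.8637, -0.3531]  P^+=[0.2437 0.0564; 0.0564 0.2139]
step 3: x^-=[-3.9591, -0.3531]  P^-=[0.3597 0.1181; 0.1181 0.3639]  H_jac=[-0.6840 0.0000; 0.0000 0.3458]  S=[0.4883 -0.0659; -0.0659 0.5035]  K=[-0.5018 0.0154; -0.1341 0.2324]  nu=[-1.2594, -2.8583]  x^+=[-3.3711, -0.8485]  P^+=[0.2356 0.0756; 0.0756 0.3238]

H_jac[1,1] = 0.3458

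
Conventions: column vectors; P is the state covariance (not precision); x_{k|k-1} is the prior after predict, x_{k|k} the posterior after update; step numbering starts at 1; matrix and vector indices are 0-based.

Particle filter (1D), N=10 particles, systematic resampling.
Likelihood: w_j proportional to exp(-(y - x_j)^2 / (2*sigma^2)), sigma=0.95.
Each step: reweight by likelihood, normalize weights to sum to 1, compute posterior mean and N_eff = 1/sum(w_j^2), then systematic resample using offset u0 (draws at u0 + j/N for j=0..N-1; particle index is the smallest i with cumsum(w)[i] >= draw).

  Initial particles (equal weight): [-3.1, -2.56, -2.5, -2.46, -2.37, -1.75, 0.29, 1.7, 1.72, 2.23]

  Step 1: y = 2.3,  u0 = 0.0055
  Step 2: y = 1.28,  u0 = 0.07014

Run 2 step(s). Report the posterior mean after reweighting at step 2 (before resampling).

post_mean = 1.7255

step 1: w=[0.0000, 0.0000, 0.0000, 0.0000, 0.0000, 0.0000, 0.0387, 0.2975, 0.3015, 0.3622]  mean=1.8432  Neff=3.2040  idx=[6, 7, 7, 7, 8, 8, 8, 9, 9, 9]
step 2: w=[0.0743, 0.1160, 0.1160, 0.1160, 0.1149, 0.1149, 0.1149, 0.0776, 0.0776, 0.0776]  mean=1.7255  Neff=9.6522  idx=[0, 1, 2, 3, 4, 5, 6, 7, 8, 9]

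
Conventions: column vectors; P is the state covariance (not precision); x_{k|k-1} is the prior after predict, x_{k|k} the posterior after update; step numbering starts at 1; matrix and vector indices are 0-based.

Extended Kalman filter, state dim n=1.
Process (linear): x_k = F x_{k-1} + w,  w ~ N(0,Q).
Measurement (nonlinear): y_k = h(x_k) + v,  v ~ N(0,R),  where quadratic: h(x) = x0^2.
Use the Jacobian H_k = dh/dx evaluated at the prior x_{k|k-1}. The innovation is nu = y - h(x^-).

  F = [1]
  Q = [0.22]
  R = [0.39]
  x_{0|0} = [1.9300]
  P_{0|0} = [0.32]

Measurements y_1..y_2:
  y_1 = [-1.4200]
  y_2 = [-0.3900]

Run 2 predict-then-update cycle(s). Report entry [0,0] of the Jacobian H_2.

H_jac[0,0] = 1.3175

step 1: x^-=[1.9300]  P^-=[0.5400]  H_jac=[3.8600]  S=[8.4358]  K=[0.2471]  nu=[-5.1449]  x^+=[0.6587]  P^+=[0.0250]
step 2: x^-=[0.6587]  P^-=[0.2450]  H_jac=[1.3175]  S=[0.8152]  K=[0.3959]  nu=[-0.8239]  x^+=[0.3325]  P^+=[0.1172]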